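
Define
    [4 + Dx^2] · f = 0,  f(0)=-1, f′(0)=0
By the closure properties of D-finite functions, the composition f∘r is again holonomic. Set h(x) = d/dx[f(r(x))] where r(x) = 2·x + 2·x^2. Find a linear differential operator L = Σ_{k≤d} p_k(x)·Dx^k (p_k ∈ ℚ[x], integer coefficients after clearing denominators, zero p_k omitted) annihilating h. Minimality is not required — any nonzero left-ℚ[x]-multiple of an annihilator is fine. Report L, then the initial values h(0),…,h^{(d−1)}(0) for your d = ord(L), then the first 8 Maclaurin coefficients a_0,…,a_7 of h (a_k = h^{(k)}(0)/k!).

f: a_k = -1, 0, 2, 0, -2/3, 0, 4/45, 0, …
h₀=f(r): pull back L_f along r ⇒ L₀.
Differentiate: ansatz ord ≤ ord L₀ ⇒ L.
L = (28 + 128·x + 384·x^2 + 512·x^3 + 256·x^4) + (-6 - 12·x)·Dx + (1 + 4·x + 4·x^2)·Dx^2  (order 2).
h: a_k = 0, 16, 48, -32/3, -640/3, -5248/15, -896/15, 184064/315, …
ICs: h(0) = 0, h′(0) = 16.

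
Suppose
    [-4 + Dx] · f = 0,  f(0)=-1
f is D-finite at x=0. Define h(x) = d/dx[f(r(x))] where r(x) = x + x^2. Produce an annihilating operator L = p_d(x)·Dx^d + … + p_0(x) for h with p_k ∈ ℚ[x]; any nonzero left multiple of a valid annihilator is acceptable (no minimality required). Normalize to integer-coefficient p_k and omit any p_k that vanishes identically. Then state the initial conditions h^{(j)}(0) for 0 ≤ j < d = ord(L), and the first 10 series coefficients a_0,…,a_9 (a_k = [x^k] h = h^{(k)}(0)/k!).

f: a_k = -1, -4, -8, -32/3, -32/3, -128/15, -256/45, -1024/315, -512/315, -2048/2835, …
f∘r: x↦r, Dx↦Dx/r' in L_f ⇒ L₀.
h=h₀': d/dx-closure on L₀ ⇒ L.
L = (6 + 16·x + 16·x^2) + (-1 - 2·x)·Dx  (order 1).
h: a_k = -4, -24, -80, -608/3, -416, -11072/15, -52096/45, -11520/7, -675968/315, -7369472/2835, …
ICs: h(0) = -4.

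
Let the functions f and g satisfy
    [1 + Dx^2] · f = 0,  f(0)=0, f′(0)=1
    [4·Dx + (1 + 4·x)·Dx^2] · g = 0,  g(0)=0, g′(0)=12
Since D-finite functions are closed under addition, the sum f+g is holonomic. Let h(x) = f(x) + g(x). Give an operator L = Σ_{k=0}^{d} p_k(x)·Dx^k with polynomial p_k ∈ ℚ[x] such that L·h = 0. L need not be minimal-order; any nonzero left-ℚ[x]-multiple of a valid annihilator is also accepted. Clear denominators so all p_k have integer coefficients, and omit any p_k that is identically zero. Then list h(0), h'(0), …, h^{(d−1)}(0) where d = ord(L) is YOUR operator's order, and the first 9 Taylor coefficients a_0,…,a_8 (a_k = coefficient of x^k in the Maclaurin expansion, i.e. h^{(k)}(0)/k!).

L = (388 + 32·x + 64·x^2)·Dx + (33 + 140·x + 48·x^2 + 64·x^3)·Dx^2 + (388 + 32·x + 64·x^2)·Dx^3 + (33 + 140·x + 48·x^2 + 64·x^3)·Dx^4  (order 4).
h: a_k = 0, 13, -24, 383/6, -192, 73729/120, -2048, 35389439/5040, -24576, …
ICs: h(0) = 0, h′(0) = 13, h′′(0) = -48, h′′′(0) = 383.

f: a_k = 0, 1, 0, -1/6, 0, 1/120, 0, -1/5040, 0, …
g: a_k = 0, 12, -24, 64, -192, 3072/5, -2048, 49152/7, -24576, …
f+g: L₀ = lclm(L_f,L_g), ord ≤ 2+2.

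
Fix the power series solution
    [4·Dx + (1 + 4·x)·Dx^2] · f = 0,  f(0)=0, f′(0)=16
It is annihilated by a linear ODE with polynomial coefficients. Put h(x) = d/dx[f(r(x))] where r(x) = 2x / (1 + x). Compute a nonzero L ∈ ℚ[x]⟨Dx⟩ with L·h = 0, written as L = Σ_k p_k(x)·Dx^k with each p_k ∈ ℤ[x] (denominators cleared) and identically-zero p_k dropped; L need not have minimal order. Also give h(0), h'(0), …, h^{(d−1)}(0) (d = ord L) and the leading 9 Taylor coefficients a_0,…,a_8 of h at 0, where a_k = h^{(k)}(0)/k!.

L = (10 + 18·x) + (1 + 10·x + 9·x^2)·Dx  (order 1).
h: a_k = 32, -320, 2912, -26240, 236192, -2125760, 19131872, -172186880, 1549681952, …
ICs: h(0) = 32.

f: a_k = 0, 16, -32, 256/3, -256, 4096/5, -8192/3, 65536/7, -32768, …
h₀=f(r): pull back L_f along r ⇒ L₀.
Differentiate: ansatz ord ≤ ord L₀ ⇒ L.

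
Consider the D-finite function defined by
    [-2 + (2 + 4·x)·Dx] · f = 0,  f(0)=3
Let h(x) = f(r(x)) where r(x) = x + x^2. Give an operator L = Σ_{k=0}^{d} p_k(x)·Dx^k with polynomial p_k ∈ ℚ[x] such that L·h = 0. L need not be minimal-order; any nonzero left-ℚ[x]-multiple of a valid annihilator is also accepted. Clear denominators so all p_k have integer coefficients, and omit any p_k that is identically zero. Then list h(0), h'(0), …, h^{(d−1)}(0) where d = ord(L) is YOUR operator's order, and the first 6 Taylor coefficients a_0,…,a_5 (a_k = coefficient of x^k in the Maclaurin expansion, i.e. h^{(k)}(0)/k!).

L = (-1 - 2·x) + (1 + 2·x + 2·x^2)·Dx  (order 1).
h: a_k = 3, 3, 3/2, -3/2, 9/8, -3/8, …
ICs: h(0) = 3.

f: a_k = 3, 3, -3/2, 3/2, -15/8, 21/8, …
Change of var in L_f (x↦r) gives L₀.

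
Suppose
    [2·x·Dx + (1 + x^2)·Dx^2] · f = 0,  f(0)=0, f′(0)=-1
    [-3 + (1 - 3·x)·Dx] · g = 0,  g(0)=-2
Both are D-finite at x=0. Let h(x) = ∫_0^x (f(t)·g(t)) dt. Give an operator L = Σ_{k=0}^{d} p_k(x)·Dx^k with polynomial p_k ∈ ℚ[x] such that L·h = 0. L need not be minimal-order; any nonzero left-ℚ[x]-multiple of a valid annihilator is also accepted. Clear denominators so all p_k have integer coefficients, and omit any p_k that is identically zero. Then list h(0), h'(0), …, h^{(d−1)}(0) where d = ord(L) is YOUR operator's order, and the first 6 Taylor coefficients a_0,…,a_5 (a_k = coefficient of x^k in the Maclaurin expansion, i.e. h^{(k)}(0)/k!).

f: a_k = 0, -1, 0, 1/3, 0, -1/5, …
g: a_k = -2, -6, -18, -54, -162, -486, …
f·g: L₀ = L_f ⊗_s L_g, ord ≤ 2·1.
h=∫₀ˣh₀: take L = L₀·Dx.
L = 6·x·Dx + (6 - 2·x + 12·x^2)·Dx^2 + (-1 + 3·x - x^2 + 3·x^3)·Dx^3  (order 3).
h: a_k = 0, 0, 1, 2, 13/3, 52/5, …
ICs: h(0) = 0, h′(0) = 0, h′′(0) = 2.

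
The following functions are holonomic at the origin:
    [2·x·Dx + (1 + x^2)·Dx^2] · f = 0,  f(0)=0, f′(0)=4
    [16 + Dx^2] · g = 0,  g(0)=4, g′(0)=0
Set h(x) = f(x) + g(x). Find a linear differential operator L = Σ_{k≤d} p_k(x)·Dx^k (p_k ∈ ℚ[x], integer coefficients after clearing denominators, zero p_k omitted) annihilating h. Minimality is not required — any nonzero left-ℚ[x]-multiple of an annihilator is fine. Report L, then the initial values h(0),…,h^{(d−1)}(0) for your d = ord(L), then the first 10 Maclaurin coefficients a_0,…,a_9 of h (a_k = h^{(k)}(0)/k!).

f: a_k = 0, 4, 0, -4/3, 0, 4/5, 0, -4/7, 0, 4/9, …
g: a_k = 4, 0, -32, 0, 128/3, 0, -1024/45, 0, 2048/315, 0, …
f+g: L₀ = lclm(L_f,L_g), ord ≤ 2+2.
L = (64·x + 704·x^3 + 256·x^5)·Dx + (112 + 416·x^2 + 432·x^4 + 128·x^6)·Dx^2 + (4·x + 44·x^3 + 16·x^5)·Dx^3 + (7 + 26·x^2 + 27·x^4 + 8·x^6)·Dx^4  (order 4).
h: a_k = 4, 4, -32, -4/3, 128/3, 4/5, -1024/45, -4/7, 2048/315, 4/9, …
ICs: h(0) = 4, h′(0) = 4, h′′(0) = -64, h′′′(0) = -8.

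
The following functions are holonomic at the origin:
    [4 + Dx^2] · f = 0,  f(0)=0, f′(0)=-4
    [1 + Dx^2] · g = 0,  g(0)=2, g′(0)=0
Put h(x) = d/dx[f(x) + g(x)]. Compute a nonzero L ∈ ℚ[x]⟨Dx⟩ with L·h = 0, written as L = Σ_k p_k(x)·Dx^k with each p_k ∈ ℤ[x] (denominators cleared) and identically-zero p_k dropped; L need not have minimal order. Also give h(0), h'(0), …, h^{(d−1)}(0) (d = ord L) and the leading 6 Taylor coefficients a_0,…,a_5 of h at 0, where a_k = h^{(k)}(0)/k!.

L = 4 + 5·Dx^2 + Dx^4  (order 4).
h: a_k = -4, -2, 8, 1/3, -8/3, -1/60, …
ICs: h(0) = -4, h′(0) = -2, h′′(0) = 16, h′′′(0) = 2.

f: a_k = 0, -4, 0, 8/3, 0, -8/15, …
g: a_k = 2, 0, -1, 0, 1/12, 0, …
f+g: L₀ = lclm(L_f,L_g), ord ≤ 2+2.
Derive L from L₀ (diff closure).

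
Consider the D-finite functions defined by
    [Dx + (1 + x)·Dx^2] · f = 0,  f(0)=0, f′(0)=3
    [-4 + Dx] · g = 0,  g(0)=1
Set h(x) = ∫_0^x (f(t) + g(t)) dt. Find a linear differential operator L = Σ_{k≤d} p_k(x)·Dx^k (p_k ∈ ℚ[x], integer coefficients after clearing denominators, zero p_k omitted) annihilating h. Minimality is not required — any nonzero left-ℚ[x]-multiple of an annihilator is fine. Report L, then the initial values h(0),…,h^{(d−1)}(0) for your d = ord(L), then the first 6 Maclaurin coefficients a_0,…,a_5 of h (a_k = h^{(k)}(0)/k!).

f: a_k = 0, 3, -3/2, 1, -3/4, 3/5, …
g: a_k = 1, 4, 8, 32/3, 32/3, 128/15, …
Weyl lclm of L_f,L_g ⇒ L₀ (ord ≤ 3).
∫: right-multiply L₀ by Dx.
L = (-24 - 16·x)·Dx^2 + (-14 - 32·x - 16·x^2)·Dx^3 + (5 + 9·x + 4·x^2)·Dx^4  (order 4).
h: a_k = 0, 1, 7/2, 13/6, 35/12, 119/60, …
ICs: h(0) = 0, h′(0) = 1, h′′(0) = 7, h′′′(0) = 13.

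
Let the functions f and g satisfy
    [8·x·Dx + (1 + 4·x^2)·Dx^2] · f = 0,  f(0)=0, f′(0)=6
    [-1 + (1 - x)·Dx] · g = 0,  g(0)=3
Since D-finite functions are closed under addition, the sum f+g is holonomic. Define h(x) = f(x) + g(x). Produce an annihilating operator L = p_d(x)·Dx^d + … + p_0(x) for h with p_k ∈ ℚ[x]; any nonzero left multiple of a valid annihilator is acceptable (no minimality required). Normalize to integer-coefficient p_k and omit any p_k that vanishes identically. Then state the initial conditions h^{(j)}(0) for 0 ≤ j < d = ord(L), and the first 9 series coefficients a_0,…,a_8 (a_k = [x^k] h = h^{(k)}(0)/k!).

f: a_k = 0, 6, 0, -8, 0, 96/5, 0, -384/7, 0, …
g: a_k = 3, 3, 3, 3, 3, 3, 3, 3, 3, …
L₀ := lclm(L_f,L_g); ord L₀ ≤ 2+1.
L = (8 - 32·x - 96·x^2)·Dx + (-7 + 8·x + 20·x^2 - 96·x^3)·Dx^2 + (1 + 3·x + 12·x^3 - 16·x^4)·Dx^3  (order 3).
h: a_k = 3, 9, 3, -5, 3, 111/5, 3, -363/7, 3, …
ICs: h(0) = 3, h′(0) = 9, h′′(0) = 6.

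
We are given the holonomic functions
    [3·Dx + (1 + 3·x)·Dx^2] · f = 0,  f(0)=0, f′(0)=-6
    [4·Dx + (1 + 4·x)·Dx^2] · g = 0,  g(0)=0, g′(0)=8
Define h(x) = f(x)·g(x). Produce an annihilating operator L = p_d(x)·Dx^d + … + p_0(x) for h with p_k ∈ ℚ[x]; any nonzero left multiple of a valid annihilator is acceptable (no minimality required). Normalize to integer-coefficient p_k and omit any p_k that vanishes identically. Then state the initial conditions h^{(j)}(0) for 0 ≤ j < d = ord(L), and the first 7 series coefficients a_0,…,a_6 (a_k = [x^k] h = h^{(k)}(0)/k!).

L = (600 + 4032·x + 6912·x^2)·Dx + (854 + 8808·x + 30240·x^2 + 34560·x^3)·Dx^2 + (172 + 2380·x + 12312·x^2 + 28224·x^3 + 24192·x^4)·Dx^3 + (7 + 122·x + 847·x^2 + 2928·x^3 + 5040·x^4 + 3456·x^5)·Dx^4  (order 4).
h: a_k = 0, 0, -48, 168, -544, 1764, -29016/5, …
ICs: h(0) = 0, h′(0) = 0, h′′(0) = -96, h′′′(0) = 1008.

f: a_k = 0, -6, 9, -18, 81/2, -486/5, 243, …
g: a_k = 0, 8, -16, 128/3, -128, 2048/5, -4096/3, …
h₀=f·g: eliminate ⇒ L₀, order ≤ 2·2.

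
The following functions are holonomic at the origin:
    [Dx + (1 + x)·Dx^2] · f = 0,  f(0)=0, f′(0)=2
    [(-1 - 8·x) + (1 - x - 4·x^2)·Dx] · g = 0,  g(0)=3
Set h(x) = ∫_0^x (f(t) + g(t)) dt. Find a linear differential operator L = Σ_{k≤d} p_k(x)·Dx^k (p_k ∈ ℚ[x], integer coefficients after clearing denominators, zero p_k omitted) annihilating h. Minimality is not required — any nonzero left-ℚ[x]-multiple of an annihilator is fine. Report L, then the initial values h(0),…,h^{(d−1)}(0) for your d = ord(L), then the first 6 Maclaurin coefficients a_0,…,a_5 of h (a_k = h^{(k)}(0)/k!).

f: a_k = 0, 2, -1, 2/3, -1/2, 2/5, …
g: a_k = 3, 3, 15, 27, 87, 195, …
h₀=f+g: left-lcm gives L₀, ord ≤ 3.
Integrate: L := L₀·Dx.
L = (-74 - 562·x - 1120·x^2 - 1728·x^3 - 768·x^4)·Dx^2 + (-52 - 576·x - 1636·x^2 - 3264·x^3 - 3488·x^4 - 1280·x^5)·Dx^3 + (11 + 41·x + 53·x^2 - 185·x^3 - 704·x^4 - 752·x^5 - 256·x^6)·Dx^4  (order 4).
h: a_k = 0, 3, 5/2, 14/3, 83/12, 173/10, …
ICs: h(0) = 0, h′(0) = 3, h′′(0) = 5, h′′′(0) = 28.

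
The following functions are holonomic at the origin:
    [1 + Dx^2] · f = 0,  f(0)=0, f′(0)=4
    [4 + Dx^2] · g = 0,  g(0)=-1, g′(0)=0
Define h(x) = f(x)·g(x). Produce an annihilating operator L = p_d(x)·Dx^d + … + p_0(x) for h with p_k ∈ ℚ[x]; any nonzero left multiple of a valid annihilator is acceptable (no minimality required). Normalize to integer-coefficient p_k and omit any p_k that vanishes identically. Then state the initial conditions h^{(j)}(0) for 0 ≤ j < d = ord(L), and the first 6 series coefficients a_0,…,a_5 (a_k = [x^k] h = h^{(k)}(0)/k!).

f: a_k = 0, 4, 0, -2/3, 0, 1/30, …
g: a_k = -1, 0, 2, 0, -2/3, 0, …
f·g: L₀ = L_f ⊗_s L_g, ord ≤ 2·2.
L = 9 + 10·Dx^2 + Dx^4  (order 4).
h: a_k = 0, -4, 0, 26/3, 0, -121/30, …
ICs: h(0) = 0, h′(0) = -4, h′′(0) = 0, h′′′(0) = 52.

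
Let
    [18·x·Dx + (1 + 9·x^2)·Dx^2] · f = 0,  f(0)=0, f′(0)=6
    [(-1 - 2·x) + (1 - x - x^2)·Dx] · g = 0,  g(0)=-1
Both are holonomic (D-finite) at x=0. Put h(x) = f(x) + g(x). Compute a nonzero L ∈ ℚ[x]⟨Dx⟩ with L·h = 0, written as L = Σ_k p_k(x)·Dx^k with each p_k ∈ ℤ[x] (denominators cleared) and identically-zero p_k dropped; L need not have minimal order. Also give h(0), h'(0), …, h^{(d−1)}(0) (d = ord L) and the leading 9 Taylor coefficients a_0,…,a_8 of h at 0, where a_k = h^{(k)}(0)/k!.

L = (36 - 144·x - 1440·x^2 - 2376·x^3 - 3186·x^4 - 486·x^6)·Dx + (-18 - 24·x + 108·x^2 - 444·x^3 - 2313·x^4 - 2178·x^5 - 243·x^6 - 486·x^7)·Dx^2 + (2 + 10·x + 34·x^2 + 48·x^3 + 123·x^4 - 387·x^5 - 198·x^6 - 81·x^7 - 81·x^8)·Dx^3  (order 3).
h: a_k = -1, 5, -2, -21, -5, 446/5, -13, -4521/7, -34, …
ICs: h(0) = -1, h′(0) = 5, h′′(0) = -4.

f: a_k = 0, 6, 0, -18, 0, 486/5, 0, -4374/7, 0, …
g: a_k = -1, -1, -2, -3, -5, -8, -13, -21, -34, …
Sum ⇒ L₀ = lclm(L_f,L_g) in ℚ(x)⟨Dx⟩.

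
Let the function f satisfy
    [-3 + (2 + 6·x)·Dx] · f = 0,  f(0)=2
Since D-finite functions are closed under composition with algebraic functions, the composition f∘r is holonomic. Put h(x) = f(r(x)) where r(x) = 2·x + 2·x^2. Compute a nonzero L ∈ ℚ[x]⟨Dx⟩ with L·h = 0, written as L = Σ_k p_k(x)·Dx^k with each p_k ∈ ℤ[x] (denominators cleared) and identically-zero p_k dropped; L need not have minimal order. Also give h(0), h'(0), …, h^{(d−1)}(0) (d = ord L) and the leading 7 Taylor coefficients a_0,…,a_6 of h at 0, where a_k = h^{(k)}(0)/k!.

L = (-3 - 6·x) + (1 + 6·x + 6·x^2)·Dx  (order 1).
h: a_k = 2, 6, -3, 9, -117/4, 405/4, -2943/8, …
ICs: h(0) = 2.

f: a_k = 2, 3, -9/4, 27/8, -405/64, 1701/128, -15309/512, …
Change of var in L_f (x↦r) gives L₀.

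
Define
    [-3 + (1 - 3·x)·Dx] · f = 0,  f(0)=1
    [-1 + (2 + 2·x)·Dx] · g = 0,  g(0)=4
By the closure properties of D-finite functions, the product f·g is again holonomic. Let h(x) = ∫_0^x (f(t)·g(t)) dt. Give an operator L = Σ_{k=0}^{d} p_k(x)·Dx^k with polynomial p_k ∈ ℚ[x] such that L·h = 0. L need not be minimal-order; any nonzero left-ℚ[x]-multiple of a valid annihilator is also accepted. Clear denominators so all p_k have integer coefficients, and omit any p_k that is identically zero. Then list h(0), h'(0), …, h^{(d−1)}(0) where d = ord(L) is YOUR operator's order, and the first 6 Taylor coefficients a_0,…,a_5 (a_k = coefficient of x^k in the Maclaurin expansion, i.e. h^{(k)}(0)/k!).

f: a_k = 1, 3, 9, 27, 81, 243, …
g: a_k = 4, 2, -1/2, 1/4, -5/32, 7/64, …
Sym-product of L_f,L_g gives L₀ (≤ ord 1).
Integrate: L := L₀·Dx.
L = (7 + 3·x)·Dx + (-2 + 4·x + 6·x^2)·Dx^2  (order 2).
h: a_k = 0, 4, 7, 83/6, 499/16, 11971/160, …
ICs: h(0) = 0, h′(0) = 4.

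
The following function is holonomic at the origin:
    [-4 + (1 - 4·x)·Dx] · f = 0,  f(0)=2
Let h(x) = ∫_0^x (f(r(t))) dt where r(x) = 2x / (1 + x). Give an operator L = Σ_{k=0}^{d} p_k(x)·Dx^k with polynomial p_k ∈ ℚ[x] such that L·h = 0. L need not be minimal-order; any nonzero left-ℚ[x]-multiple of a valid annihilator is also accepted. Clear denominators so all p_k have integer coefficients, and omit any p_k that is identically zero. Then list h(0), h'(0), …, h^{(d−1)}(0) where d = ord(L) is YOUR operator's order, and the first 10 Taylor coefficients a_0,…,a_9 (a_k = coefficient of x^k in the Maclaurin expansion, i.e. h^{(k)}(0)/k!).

L = 8·Dx + (-1 + 6·x + 7·x^2)·Dx^2  (order 2).
h: a_k = 0, 2, 8, 112/3, 196, 5488/5, 19208/3, 38416, 235298, 13176688/9, …
ICs: h(0) = 0, h′(0) = 2.

f: a_k = 2, 8, 32, 128, 512, 2048, 8192, 32768, 131072, 524288, …
f∘r: x↦r, Dx↦Dx/r' in L_f ⇒ L₀.
h=∫h₀ ⇒ L = L₀·Dx.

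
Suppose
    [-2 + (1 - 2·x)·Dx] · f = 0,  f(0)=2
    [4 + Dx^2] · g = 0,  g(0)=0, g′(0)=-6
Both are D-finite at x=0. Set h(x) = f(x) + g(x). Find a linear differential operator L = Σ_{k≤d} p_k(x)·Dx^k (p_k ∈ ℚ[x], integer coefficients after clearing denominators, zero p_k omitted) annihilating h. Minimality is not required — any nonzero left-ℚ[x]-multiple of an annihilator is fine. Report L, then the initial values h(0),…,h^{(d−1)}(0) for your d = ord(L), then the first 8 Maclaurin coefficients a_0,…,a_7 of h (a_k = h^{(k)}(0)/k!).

f: a_k = 2, 4, 8, 16, 32, 64, 128, 256, …
g: a_k = 0, -6, 0, 4, 0, -4/5, 0, 8/105, …
Sum ⇒ L₀ = lclm(L_f,L_g) in ℚ(x)⟨Dx⟩.
L = (56 - 32·x + 32·x^2) + (-12 + 40·x - 48·x^2 + 32·x^3)·Dx + (14 - 8·x + 8·x^2)·Dx^2 + (-3 + 10·x - 12·x^2 + 8·x^3)·Dx^3  (order 3).
h: a_k = 2, -2, 8, 20, 32, 316/5, 128, 26888/105, …
ICs: h(0) = 2, h′(0) = -2, h′′(0) = 16.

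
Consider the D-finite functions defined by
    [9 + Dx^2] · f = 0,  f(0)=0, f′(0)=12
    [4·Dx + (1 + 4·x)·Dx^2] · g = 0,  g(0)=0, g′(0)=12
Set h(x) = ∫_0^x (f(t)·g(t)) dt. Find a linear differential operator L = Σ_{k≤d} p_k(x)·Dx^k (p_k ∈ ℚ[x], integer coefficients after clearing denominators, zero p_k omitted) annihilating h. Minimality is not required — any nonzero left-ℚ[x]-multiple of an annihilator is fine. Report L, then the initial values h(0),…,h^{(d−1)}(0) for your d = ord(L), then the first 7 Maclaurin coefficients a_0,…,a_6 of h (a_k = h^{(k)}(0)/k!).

L = (-2043 - 1296·x + 44064·x^2 + 186624·x^3 + 186624·x^4)·Dx + (72 + 5472·x + 31104·x^2 + 41472·x^3)·Dx^2 + (-182 + 864·x + 12096·x^2 + 41472·x^3 + 41472·x^4)·Dx^3 + (8 + 608·x + 3456·x^2 + 4608·x^3)·Dx^4 + (5 + 112·x + 800·x^2 + 2304·x^3 + 2304·x^4)·Dx^5  (order 5).
h: a_k = 0, 0, 0, 48, -72, 552/5, -312, …
ICs: h(0) = 0, h′(0) = 0, h′′(0) = 0, h′′′(0) = 288, h′′′′(0) = -1728.

f: a_k = 0, 12, 0, -18, 0, 81/10, 0, …
g: a_k = 0, 12, -24, 64, -192, 3072/5, -2048, …
f·g: L₀ = L_f ⊗_s L_g, ord ≤ 2·2.
h=∫₀ˣh₀: take L = L₀·Dx.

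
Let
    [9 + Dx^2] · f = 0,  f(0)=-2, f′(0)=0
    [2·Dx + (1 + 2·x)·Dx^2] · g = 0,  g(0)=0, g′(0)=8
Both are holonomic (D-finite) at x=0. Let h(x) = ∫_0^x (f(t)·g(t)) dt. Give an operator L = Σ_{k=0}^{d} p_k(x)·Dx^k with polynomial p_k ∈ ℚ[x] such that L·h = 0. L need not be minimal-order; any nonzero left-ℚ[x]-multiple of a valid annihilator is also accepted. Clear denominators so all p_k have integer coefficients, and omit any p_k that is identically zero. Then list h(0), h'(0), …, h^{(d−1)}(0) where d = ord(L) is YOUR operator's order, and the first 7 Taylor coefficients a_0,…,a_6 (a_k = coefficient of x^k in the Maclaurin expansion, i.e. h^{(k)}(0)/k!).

L = (63 + 1053·x + 3969·x^2 + 5832·x^3 + 2916·x^4)·Dx + (63 + 450·x + 972·x^2 + 648·x^3)·Dx^2 + (25 + 270·x + 918·x^2 + 1296·x^3 + 648·x^4)·Dx^3 + (7 + 50·x + 108·x^2 + 72·x^3)·Dx^4 + (2 + 17·x + 53·x^2 + 72·x^3 + 36·x^4)·Dx^5  (order 5).
h: a_k = 0, 0, -8, 16/3, 38/3, -8, -23/15, …
ICs: h(0) = 0, h′(0) = 0, h′′(0) = -16, h′′′(0) = 32, h′′′′(0) = 304.

f: a_k = -2, 0, 9, 0, -27/4, 0, 81/40, …
g: a_k = 0, 8, -8, 32/3, -16, 128/5, -128/3, …
Sym-product of L_f,L_g gives L₀ (≤ ord 4).
h=∫₀ˣh₀: take L = L₀·Dx.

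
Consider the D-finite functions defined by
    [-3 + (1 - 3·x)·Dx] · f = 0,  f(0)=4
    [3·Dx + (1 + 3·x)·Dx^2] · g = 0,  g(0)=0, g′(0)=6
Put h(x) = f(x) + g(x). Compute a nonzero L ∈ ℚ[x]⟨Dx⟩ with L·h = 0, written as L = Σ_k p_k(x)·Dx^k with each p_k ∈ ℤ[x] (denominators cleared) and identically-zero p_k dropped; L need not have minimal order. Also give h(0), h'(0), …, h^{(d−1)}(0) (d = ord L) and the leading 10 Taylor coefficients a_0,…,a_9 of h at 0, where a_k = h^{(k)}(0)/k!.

f: a_k = 4, 12, 36, 108, 324, 972, 2916, 8748, 26244, 78732, …
g: a_k = 0, 6, -9, 18, -81/2, 486/5, -243, 4374/7, -6561/4, 4374, …
h₀=f+g: left-lcm gives L₀, ord ≤ 3.
L = (30 + 18·x)·Dx + (4 + 48·x + 36·x^2)·Dx^2 + (-1 - x + 9·x^2 + 9·x^3)·Dx^3  (order 3).
h: a_k = 4, 18, 27, 126, 567/2, 5346/5, 2673, 65610/7, 98415/4, 83106, …
ICs: h(0) = 4, h′(0) = 18, h′′(0) = 54.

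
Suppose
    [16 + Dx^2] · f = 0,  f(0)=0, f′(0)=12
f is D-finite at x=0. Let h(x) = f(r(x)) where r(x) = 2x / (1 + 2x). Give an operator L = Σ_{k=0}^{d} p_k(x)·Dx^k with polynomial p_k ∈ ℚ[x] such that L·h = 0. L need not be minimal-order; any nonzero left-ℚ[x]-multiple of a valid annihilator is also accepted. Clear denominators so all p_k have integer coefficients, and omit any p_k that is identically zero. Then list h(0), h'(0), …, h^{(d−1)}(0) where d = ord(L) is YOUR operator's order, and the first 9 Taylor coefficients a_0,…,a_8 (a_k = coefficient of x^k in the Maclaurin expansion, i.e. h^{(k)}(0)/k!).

L = 64 + (4 + 24·x + 48·x^2 + 32·x^3)·Dx + (1 + 8·x + 24·x^2 + 32·x^3 + 16·x^4)·Dx^2  (order 2).
h: a_k = 0, 24, -48, -160, 1344, -24704/5, 11520, -1260032/105, -644096/15, …
ICs: h(0) = 0, h′(0) = 24.

f: a_k = 0, 12, 0, -32, 0, 128/5, 0, -1024/105, 0, …
Substitute x→r, Dx→(1/r')Dx; clear ⇒ L₀.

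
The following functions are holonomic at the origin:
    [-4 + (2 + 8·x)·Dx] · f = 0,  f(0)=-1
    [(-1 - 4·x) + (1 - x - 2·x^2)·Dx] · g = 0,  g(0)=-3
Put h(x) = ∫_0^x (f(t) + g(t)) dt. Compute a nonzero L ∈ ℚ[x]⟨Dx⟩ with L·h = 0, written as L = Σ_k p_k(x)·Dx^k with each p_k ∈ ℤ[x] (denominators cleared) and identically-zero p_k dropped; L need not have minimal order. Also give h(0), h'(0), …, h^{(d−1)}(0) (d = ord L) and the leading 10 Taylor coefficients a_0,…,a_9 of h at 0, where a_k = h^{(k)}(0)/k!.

L = (16 + 84·x + 120·x^2 + 160·x^3)·Dx + (-10 - 52·x - 204·x^2 - 400·x^3 - 400·x^4)·Dx^2 + (-1 + 7·x + 56·x^2 + 8·x^3 - 200·x^4 - 160·x^5)·Dx^3  (order 3).
h: a_k = 0, -4, -5/2, -7/3, -19/4, -23/5, -91/6, -45/7, -519/8, 115/3, …
ICs: h(0) = 0, h′(0) = -4, h′′(0) = -5.

f: a_k = -1, -2, 2, -4, 10, -28, 84, -264, 858, -2860, …
g: a_k = -3, -3, -9, -15, -33, -63, -129, -255, -513, -1023, …
Sum ⇒ L₀ = lclm(L_f,L_g) in ℚ(x)⟨Dx⟩.
h=∫h₀ ⇒ L = L₀·Dx.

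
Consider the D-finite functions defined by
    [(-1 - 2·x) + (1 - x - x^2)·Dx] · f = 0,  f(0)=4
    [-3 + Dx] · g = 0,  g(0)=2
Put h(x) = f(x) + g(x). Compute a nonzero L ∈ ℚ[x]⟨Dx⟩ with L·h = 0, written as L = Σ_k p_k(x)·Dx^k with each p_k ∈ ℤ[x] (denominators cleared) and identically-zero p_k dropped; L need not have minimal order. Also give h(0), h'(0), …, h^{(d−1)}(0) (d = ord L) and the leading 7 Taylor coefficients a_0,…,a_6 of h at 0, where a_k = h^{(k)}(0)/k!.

L = (-3 - 9·x - 45·x^2 - 18·x^3) + (-5 + 24·x + 15·x^2 - 18·x^3 - 9·x^4)·Dx + (2 - 7·x + 8·x^3 + 3·x^4)·Dx^2  (order 2).
h: a_k = 6, 10, 17, 21, 107/4, 721/20, 2161/40, …
ICs: h(0) = 6, h′(0) = 10.

f: a_k = 4, 4, 8, 12, 20, 32, 52, …
g: a_k = 2, 6, 9, 9, 27/4, 81/20, 81/40, …
h₀=f+g: left-lcm gives L₀, ord ≤ 2.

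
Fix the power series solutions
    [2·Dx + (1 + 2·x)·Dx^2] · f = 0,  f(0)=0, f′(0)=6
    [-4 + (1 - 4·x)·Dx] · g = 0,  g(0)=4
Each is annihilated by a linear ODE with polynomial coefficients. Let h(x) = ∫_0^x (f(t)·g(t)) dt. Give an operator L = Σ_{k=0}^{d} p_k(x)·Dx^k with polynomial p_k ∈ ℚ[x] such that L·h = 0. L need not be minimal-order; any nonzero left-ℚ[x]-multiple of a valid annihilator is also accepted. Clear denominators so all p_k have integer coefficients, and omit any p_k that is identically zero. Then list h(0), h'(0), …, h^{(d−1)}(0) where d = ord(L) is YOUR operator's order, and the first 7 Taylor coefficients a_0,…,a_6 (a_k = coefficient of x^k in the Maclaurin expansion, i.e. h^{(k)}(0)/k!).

L = 8·Dx + (6 + 24·x)·Dx^2 + (-1 + 2·x + 8·x^2)·Dx^3  (order 3).
h: a_k = 0, 0, 12, 24, 80, 1232/5, 12512/15, …
ICs: h(0) = 0, h′(0) = 0, h′′(0) = 24.

f: a_k = 0, 6, -6, 8, -12, 96/5, -32, …
g: a_k = 4, 16, 64, 256, 1024, 4096, 16384, …
h₀=f·g: eliminate ⇒ L₀, order ≤ 2·1.
h=∫h₀ ⇒ L = L₀·Dx.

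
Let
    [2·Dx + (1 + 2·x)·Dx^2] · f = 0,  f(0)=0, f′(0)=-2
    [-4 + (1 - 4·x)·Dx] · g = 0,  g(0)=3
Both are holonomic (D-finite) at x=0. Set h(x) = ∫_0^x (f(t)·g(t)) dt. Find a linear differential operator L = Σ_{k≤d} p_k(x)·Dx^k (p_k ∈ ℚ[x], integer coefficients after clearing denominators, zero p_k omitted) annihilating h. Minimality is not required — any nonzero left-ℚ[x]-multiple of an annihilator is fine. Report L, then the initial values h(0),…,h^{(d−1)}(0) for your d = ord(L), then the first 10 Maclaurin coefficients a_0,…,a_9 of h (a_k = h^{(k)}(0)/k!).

f: a_k = 0, -2, 2, -8/3, 4, -32/5, 32/3, -128/7, 32, -512/9, …
g: a_k = 3, 12, 48, 192, 768, 3072, 12288, 49152, 196608, 786432, …
Sym-product of L_f,L_g gives L₀ (≤ ord 2).
h=∫₀ˣh₀: take L = L₀·Dx.
L = 8·Dx + (6 + 24·x)·Dx^2 + (-1 + 2·x + 8·x^2)·Dx^3  (order 3).
h: a_k = 0, 0, -3, -6, -20, -308/5, -3128/15, -3552/5, -87264/35, -929696/105, …
ICs: h(0) = 0, h′(0) = 0, h′′(0) = -6.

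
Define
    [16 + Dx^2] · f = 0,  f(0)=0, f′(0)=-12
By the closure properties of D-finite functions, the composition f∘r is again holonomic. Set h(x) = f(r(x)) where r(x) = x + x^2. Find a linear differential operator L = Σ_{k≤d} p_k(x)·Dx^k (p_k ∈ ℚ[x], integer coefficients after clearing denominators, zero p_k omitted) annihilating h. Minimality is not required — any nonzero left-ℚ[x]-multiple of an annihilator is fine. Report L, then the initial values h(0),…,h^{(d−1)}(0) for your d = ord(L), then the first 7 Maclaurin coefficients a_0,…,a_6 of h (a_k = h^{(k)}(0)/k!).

L = (16 + 96·x + 192·x^2 + 128·x^3) - 2·Dx + (1 + 2·x)·Dx^2  (order 2).
h: a_k = 0, -12, -12, 32, 96, 352/5, -96, …
ICs: h(0) = 0, h′(0) = -12.

f: a_k = 0, -12, 0, 32, 0, -128/5, 0, …
Change of var in L_f (x↦r) gives L₀.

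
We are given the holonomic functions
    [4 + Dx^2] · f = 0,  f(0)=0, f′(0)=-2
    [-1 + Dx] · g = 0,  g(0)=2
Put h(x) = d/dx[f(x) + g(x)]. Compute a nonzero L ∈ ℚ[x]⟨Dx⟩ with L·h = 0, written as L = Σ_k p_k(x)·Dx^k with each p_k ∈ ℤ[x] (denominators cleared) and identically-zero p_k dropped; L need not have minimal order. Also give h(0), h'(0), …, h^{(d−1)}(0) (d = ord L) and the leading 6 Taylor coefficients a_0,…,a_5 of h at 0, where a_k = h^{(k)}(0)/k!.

L = 4 - 4·Dx + Dx^2 - Dx^3  (order 3).
h: a_k = 0, 2, 5, 1/3, -5/4, 1/60, …
ICs: h(0) = 0, h′(0) = 2, h′′(0) = 10.

f: a_k = 0, -2, 0, 4/3, 0, -4/15, …
g: a_k = 2, 2, 1, 1/3, 1/12, 1/60, …
h₀=f+g: left-lcm gives L₀, ord ≤ 3.
Derive L from L₀ (diff closure).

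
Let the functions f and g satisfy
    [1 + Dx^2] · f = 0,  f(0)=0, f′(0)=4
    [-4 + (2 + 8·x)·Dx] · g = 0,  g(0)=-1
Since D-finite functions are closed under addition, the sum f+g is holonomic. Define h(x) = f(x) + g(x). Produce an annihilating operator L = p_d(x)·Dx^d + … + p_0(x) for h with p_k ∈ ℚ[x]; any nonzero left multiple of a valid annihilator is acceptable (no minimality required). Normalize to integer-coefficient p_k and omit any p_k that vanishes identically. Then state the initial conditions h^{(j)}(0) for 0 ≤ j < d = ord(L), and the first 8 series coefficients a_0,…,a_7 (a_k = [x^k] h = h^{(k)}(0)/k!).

L = (-26 - 16·x - 32·x^2) + (-3 - 4·x + 48·x^2 + 64·x^3)·Dx + (-26 - 16·x - 32·x^2)·Dx^2 + (-3 - 4·x + 48·x^2 + 64·x^3)·Dx^3  (order 3).
h: a_k = -1, 2, 2, -14/3, 10, -839/30, 84, -332641/1260, …
ICs: h(0) = -1, h′(0) = 2, h′′(0) = 4.

f: a_k = 0, 4, 0, -2/3, 0, 1/30, 0, -1/1260, …
g: a_k = -1, -2, 2, -4, 10, -28, 84, -264, …
L₀ := lclm(L_f,L_g); ord L₀ ≤ 2+1.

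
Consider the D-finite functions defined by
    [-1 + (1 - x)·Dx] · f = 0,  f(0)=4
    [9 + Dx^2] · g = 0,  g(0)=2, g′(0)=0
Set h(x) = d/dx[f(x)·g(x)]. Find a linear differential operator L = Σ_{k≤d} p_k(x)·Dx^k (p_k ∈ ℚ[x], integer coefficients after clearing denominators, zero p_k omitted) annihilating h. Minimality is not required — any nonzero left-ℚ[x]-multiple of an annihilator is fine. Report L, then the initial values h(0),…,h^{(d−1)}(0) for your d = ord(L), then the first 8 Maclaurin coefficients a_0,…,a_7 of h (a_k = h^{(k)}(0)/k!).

f: a_k = 4, 4, 4, 4, 4, 4, 4, 4, …
g: a_k = 2, 0, -9, 0, 27/4, 0, -81/40, 0, …
h₀=f·g: eliminate ⇒ L₀, order ≤ 1·2.
h=h₀': d/dx-closure on L₀ ⇒ L.
L = (7 - 18·x + 9·x^2) + (-2 + 2·x)·Dx + (1 - 2·x + x^2)·Dx^2  (order 2).
h: a_k = 8, -56, -84, -4, -5, -273/5, -637/10, -4367/70, …
ICs: h(0) = 8, h′(0) = -56.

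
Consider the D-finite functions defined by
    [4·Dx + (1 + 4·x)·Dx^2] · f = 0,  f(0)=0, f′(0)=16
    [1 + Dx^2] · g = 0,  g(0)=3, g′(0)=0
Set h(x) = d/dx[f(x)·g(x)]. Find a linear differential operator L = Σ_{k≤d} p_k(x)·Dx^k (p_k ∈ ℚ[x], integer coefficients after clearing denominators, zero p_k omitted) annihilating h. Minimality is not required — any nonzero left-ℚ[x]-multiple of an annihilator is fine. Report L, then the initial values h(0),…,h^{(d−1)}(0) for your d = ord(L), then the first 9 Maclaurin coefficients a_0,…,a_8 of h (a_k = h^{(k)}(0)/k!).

f: a_k = 0, 16, -32, 256/3, -256, 4096/5, -8192/3, 65536/7, -32768, …
g: a_k = 3, 0, -3/2, 0, 1/8, 0, -1/240, 0, 1/13440, …
f·g: L₀ = L_f ⊗_s L_g, ord ≤ 2·2.
h=h₀': d/dx-closure on L₀ ⇒ L.
L = (-12355 - 1064·x - 6288·x^2 - 16128·x^3 - 13568·x^4 + 6144·x^5 + 4096·x^6) + (-3384 - 15968·x - 14080·x^2 - 15360·x^3 + 10240·x^4 + 8192·x^5)·Dx + (-12502 - 2384·x - 10016·x^2 - 19968·x^3 - 14848·x^4 + 12288·x^5 + 8192·x^6)·Dx^2 + (-3384 - 15968·x - 14080·x^2 - 15360·x^3 + 10240·x^4 + 8192·x^5)·Dx^3 + (-147 - 1320·x - 3728·x^2 - 3840·x^3 - 1280·x^4 + 6144·x^5 + 4096·x^6)·Dx^4  (order 4).
h: a_k = 48, -192, 696, -2880, 11658, -46872, 940403/5, -11308784/15, 169134311/56, …
ICs: h(0) = 48, h′(0) = -192, h′′(0) = 1392, h′′′(0) = -17280.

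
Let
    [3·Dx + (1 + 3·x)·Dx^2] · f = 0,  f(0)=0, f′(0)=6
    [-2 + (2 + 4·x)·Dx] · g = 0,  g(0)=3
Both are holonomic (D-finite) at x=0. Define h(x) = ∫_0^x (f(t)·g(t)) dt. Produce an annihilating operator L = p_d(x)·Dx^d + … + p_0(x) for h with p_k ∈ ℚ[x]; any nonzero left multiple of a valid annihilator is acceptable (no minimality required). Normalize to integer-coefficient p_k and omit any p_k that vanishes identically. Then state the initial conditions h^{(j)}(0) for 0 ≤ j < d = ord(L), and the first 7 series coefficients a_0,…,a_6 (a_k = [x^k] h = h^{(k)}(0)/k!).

L = 3·x·Dx + (1 + 2·x)·Dx^2 + (1 + 7·x + 16·x^2 + 12·x^3)·Dx^3  (order 3).
h: a_k = 0, 0, 9, -3, 9/2, -9, 789/40, …
ICs: h(0) = 0, h′(0) = 0, h′′(0) = 18.

f: a_k = 0, 6, -9, 18, -81/2, 486/5, -243, …
g: a_k = 3, 3, -3/2, 3/2, -15/8, 21/8, -63/16, …
Sym-product of L_f,L_g gives L₀ (≤ ord 2).
h=∫h₀ ⇒ L = L₀·Dx.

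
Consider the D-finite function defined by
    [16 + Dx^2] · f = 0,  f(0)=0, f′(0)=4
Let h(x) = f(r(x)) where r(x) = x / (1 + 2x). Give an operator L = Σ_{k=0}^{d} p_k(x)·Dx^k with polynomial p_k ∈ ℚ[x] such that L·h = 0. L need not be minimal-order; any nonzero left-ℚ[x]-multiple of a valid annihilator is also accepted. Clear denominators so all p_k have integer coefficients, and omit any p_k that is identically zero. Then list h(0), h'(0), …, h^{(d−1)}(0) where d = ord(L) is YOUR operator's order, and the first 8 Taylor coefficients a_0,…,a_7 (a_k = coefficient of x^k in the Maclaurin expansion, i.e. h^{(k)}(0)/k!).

L = 16 + (4 + 24·x + 48·x^2 + 32·x^3)·Dx + (1 + 8·x + 24·x^2 + 32·x^3 + 16·x^4)·Dx^2  (order 2).
h: a_k = 0, 4, -8, 16/3, 32, -2752/15, 640, -565504/315, …
ICs: h(0) = 0, h′(0) = 4.

f: a_k = 0, 4, 0, -32/3, 0, 128/15, 0, -1024/315, …
L₀ from L_f via x↦r, Dx↦r'^{-1}Dx.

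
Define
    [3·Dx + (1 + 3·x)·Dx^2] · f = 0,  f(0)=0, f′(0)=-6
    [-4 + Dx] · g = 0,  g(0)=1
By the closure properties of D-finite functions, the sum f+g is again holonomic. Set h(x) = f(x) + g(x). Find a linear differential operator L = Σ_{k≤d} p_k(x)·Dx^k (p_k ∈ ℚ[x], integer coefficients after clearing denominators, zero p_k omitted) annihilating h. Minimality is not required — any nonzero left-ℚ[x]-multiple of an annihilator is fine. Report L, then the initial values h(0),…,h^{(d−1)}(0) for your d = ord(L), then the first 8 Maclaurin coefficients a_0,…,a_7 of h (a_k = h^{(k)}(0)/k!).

f: a_k = 0, -6, 9, -18, 81/2, -486/5, 243, -4374/7, …
g: a_k = 1, 4, 8, 32/3, 32/3, 128/15, 256/45, 1024/315, …
L₀ := lclm(L_f,L_g); ord L₀ ≤ 2+1.
L = (-120 - 144·x)·Dx + (2 - 96·x - 144·x^2)·Dx^2 + (7 + 33·x + 36·x^2)·Dx^3  (order 3).
h: a_k = 1, -2, 17, -22/3, 307/6, -266/3, 11191/45, -195806/315, …
ICs: h(0) = 1, h′(0) = -2, h′′(0) = 34.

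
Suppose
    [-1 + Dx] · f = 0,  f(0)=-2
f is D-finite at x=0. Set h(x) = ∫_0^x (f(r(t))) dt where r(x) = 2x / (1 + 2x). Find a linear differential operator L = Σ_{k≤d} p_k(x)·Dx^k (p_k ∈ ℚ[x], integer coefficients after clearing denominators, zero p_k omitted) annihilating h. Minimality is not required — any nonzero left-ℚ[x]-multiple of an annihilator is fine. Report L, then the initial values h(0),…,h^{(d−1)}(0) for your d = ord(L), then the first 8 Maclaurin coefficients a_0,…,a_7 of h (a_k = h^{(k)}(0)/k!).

L = -2·Dx + (1 + 4·x + 4·x^2)·Dx^2  (order 2).
h: a_k = 0, -2, -2, 4/3, -2/3, -4/15, 76/45, -1208/315, …
ICs: h(0) = 0, h′(0) = -2.

f: a_k = -2, -2, -1, -1/3, -1/12, -1/60, -1/360, -1/2520, …
L₀ from L_f via x↦r, Dx↦r'^{-1}Dx.
∫: right-multiply L₀ by Dx.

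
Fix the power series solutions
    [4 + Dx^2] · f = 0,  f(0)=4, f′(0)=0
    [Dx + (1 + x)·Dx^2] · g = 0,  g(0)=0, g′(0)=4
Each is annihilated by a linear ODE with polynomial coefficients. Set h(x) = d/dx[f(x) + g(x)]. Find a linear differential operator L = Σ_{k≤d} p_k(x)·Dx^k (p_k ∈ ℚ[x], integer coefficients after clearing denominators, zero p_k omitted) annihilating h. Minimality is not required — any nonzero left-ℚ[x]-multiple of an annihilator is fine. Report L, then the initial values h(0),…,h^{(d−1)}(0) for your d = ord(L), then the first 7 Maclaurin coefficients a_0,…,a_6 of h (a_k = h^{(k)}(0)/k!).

f: a_k = 4, 0, -8, 0, 8/3, 0, -16/45, …
g: a_k = 0, 4, -2, 4/3, -1, 4/5, -2/3, …
Sum ⇒ L₀ = lclm(L_f,L_g) in ℚ(x)⟨Dx⟩.
Differentiate: ansatz ord ≤ ord L₀ ⇒ L.
L = (20 + 16·x + 8·x^2) + (12 + 28·x + 24·x^2 + 8·x^3)·Dx + (5 + 4·x + 2·x^2)·Dx^2 + (3 + 7·x + 6·x^2 + 2·x^3)·Dx^3  (order 3).
h: a_k = 4, -20, 4, 20/3, 4, -92/15, 4, …
ICs: h(0) = 4, h′(0) = -20, h′′(0) = 8.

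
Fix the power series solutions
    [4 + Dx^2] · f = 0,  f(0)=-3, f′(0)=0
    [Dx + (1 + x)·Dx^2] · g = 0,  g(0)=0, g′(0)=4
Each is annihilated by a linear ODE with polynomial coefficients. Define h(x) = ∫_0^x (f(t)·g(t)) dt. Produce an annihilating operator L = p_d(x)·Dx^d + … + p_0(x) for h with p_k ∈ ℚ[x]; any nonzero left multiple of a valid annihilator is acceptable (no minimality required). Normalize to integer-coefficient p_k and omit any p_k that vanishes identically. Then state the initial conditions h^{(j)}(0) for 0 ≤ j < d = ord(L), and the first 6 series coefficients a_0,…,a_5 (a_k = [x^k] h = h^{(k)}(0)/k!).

f: a_k = -3, 0, 6, 0, -2, 0, …
g: a_k = 0, 4, -2, 4/3, -1, 4/5, …
f·g: L₀ = L_f ⊗_s L_g, ord ≤ 2·2.
∫: right-multiply L₀ by Dx.
L = (168 + 864·x + 1456·x^2 + 1024·x^3 + 256·x^4)·Dx + (112 + 368·x + 384·x^2 + 128·x^3)·Dx^2 + (102 + 464·x + 744·x^2 + 512·x^3 + 128·x^4)·Dx^3 + (28 + 92·x + 96·x^2 + 32·x^3)·Dx^4 + (15 + 62·x + 95·x^2 + 64·x^3 + 16·x^4)·Dx^5  (order 5).
h: a_k = 0, 0, -6, 2, 5, -9/5, …
ICs: h(0) = 0, h′(0) = 0, h′′(0) = -12, h′′′(0) = 12, h′′′′(0) = 120.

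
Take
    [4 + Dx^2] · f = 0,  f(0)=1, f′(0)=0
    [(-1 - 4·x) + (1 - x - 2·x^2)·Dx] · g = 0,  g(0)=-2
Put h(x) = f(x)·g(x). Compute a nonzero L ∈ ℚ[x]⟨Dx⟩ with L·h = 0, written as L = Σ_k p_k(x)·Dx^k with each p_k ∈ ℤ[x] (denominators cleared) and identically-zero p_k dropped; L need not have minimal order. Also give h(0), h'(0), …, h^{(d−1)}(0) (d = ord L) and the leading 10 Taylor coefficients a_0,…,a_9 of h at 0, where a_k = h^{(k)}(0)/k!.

f: a_k = 1, 0, -2, 0, 2/3, 0, -4/45, 0, 2/315, 0, …
g: a_k = -2, -2, -6, -10, -22, -42, -86, -170, -342, -682, …
Product ⇒ symmetric product L₀, ord ≤ 2.
L = (4·x + 8·x^2) + (2 + 8·x)·Dx + (-1 + x + 2·x^2)·Dx^2  (order 2).
h: a_k = -2, -2, -2, -6, -34/3, -70/3, -2062/45, -4162/45, -58006/315, -38758/105, …
ICs: h(0) = -2, h′(0) = -2.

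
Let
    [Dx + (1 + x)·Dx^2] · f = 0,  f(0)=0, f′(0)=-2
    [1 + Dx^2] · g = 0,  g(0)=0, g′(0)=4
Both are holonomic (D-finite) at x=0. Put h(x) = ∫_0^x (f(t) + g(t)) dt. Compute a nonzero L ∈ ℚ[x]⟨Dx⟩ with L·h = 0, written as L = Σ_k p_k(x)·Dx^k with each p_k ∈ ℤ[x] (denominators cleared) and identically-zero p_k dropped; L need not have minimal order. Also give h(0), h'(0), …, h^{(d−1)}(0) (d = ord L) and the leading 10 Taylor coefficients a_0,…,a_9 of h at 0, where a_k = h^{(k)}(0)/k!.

f: a_k = 0, -2, 1, -2/3, 1/2, -2/5, 1/3, -2/7, 1/4, -2/9, …
g: a_k = 0, 4, 0, -2/3, 0, 1/30, 0, -1/1260, 0, 1/90720, …
Weyl lclm of L_f,L_g ⇒ L₀ (ord ≤ 4).
h=∫₀ˣh₀: take L = L₀·Dx.
L = (7 + 2·x + x^2)·Dx^2 + (3 + 5·x + 3·x^2 + x^3)·Dx^3 + (7 + 2·x + x^2)·Dx^4 + (3 + 5·x + 3·x^2 + x^3)·Dx^5  (order 5).
h: a_k = 0, 0, 1, 1/3, -1/3, 1/10, -11/180, 1/21, -361/10080, 1/36, …
ICs: h(0) = 0, h′(0) = 0, h′′(0) = 2, h′′′(0) = 2, h′′′′(0) = -8.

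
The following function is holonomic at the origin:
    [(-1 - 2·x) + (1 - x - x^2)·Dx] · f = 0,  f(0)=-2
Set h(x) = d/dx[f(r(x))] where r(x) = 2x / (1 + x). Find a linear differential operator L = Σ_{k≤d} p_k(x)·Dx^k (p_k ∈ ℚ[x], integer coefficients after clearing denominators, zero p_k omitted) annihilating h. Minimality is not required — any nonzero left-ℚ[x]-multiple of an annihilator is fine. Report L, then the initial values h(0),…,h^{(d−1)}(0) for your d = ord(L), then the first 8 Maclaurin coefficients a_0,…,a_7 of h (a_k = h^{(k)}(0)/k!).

L = (6 + 30·x + 90·x^2 + 50·x^3) + (-1 - 6·x + 30·x^3 + 25·x^4)·Dx  (order 1).
h: a_k = -4, -24, -60, -240, -500, -1800, -3500, -12000, …
ICs: h(0) = -4.

f: a_k = -2, -2, -4, -6, -10, -16, -26, -42, …
L₀ from L_f via x↦r, Dx↦r'^{-1}Dx.
h=h₀': d/dx-closure on L₀ ⇒ L.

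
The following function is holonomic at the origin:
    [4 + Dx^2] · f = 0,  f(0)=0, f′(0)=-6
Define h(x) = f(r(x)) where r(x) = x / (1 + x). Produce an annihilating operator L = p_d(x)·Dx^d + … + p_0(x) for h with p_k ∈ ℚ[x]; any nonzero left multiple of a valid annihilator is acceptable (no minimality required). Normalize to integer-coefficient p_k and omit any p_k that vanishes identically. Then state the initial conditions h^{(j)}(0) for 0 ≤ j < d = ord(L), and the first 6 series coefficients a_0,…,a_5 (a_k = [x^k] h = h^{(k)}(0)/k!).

L = 4 + (2 + 6·x + 6·x^2 + 2·x^3)·Dx + (1 + 4·x + 6·x^2 + 4·x^3 + x^4)·Dx^2  (order 2).
h: a_k = 0, -6, 6, -2, -6, 86/5, …
ICs: h(0) = 0, h′(0) = -6.

f: a_k = 0, -6, 0, 4, 0, -4/5, …
Substitute x→r, Dx→(1/r')Dx; clear ⇒ L₀.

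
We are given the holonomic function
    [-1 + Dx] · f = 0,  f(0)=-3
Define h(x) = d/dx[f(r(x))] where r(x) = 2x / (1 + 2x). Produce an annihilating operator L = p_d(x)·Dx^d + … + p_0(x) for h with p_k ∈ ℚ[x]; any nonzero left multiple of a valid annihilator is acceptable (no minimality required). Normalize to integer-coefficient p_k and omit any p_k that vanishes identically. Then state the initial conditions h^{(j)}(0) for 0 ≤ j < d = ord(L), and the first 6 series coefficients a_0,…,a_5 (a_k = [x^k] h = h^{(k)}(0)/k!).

L = (-2 - 8·x) + (-1 - 4·x - 4·x^2)·Dx  (order 1).
h: a_k = -6, 12, -12, -8, 76, -1208/5, …
ICs: h(0) = -6.

f: a_k = -3, -3, -3/2, -1/2, -1/8, -1/40, …
Substitute x→r, Dx→(1/r')Dx; clear ⇒ L₀.
Derive L from L₀ (diff closure).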